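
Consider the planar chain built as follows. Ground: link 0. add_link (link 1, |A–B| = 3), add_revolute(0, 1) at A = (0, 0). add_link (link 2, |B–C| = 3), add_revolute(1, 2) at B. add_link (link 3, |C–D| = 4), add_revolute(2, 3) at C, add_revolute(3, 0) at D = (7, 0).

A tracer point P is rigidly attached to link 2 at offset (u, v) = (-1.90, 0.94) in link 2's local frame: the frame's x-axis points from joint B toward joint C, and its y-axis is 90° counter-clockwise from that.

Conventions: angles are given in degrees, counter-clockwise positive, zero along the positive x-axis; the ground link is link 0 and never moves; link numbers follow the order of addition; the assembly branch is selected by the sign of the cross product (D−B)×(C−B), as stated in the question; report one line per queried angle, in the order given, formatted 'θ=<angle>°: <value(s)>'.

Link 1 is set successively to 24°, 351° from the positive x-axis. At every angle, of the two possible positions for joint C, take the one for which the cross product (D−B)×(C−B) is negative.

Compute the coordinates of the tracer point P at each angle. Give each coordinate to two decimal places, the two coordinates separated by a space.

A=(0,0), D=(7.00,0)
θ=24°: B = A + 3.00·(cos24°, sin24°) = (2.7406, 1.2202)
θ=24°: |BD| = 4.4307
θ=24°: circle(B,3.00) ∩ circle(D,4.00): a=1.4254, h=2.6397
θ=24°:   candidates: C₊=(4.8379,3.3653) cross=11.696; C₋=(3.3839,-1.7100) cross=-11.696
θ=24°:   branch - wants cross < 0 → take C=(3.3839,-1.7100) (cross=-11.696)
θ=24°: ex = (C−B)/|BC| = (0.2144,-0.9767); ey = (0.9767,0.2144)
θ=24°: P = B + -1.90·ex + 0.94·ey = (3.2513,3.2776)
θ=351°: B = A + 3.00·(cos351°, sin351°) = (2.9631, -0.4693)
θ=351°: |BD| = 4.0641
θ=351°: circle(B,3.00) ∩ circle(D,4.00): a=1.1709, h=2.7621
θ=351°:   candidates: C₊=(3.8071,2.4095) cross=11.225; C₋=(4.4450,-3.0777) cross=-11.225
θ=351°:   branch - wants cross < 0 → take C=(4.4450,-3.0777) (cross=-11.225)
θ=351°: ex = (C−B)/|BC| = (0.4940,-0.8695); ey = (0.8695,0.4940)
θ=351°: P = B + -1.90·ex + 0.94·ey = (2.8418,1.6470)

θ=24°: 3.25 3.28
θ=351°: 2.84 1.65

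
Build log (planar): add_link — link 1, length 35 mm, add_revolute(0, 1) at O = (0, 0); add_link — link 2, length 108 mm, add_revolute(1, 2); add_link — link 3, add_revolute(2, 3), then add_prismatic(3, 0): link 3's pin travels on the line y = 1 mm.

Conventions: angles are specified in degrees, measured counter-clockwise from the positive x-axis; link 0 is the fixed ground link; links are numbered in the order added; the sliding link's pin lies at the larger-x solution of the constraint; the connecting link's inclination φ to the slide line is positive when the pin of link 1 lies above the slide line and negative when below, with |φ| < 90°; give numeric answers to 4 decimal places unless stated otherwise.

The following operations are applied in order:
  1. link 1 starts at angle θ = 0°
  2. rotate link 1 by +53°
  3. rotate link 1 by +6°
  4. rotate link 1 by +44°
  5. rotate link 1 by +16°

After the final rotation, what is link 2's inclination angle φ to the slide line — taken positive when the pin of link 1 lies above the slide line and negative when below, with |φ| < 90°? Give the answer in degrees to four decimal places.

geometry: r = 35 mm, L = 108 mm, e = 1 mm; θ starts at 0°
rotate link 1 by +53°: θ ← 0° +53° = 53°
rotate link 1 by +6°: θ ← 53° +6° = 59°
rotate link 1 by +44°: θ ← 59° +44° = 103°
rotate link 1 by +16°: θ ← 103° +16° = 119°
h = r sin θ − e = 30.611690 − 1 = 29.611690
sin φ = h / L = 29.611690 / 108 = 0.27418231
φ = arcsin(0.27418231) = 15.913291°

15.9133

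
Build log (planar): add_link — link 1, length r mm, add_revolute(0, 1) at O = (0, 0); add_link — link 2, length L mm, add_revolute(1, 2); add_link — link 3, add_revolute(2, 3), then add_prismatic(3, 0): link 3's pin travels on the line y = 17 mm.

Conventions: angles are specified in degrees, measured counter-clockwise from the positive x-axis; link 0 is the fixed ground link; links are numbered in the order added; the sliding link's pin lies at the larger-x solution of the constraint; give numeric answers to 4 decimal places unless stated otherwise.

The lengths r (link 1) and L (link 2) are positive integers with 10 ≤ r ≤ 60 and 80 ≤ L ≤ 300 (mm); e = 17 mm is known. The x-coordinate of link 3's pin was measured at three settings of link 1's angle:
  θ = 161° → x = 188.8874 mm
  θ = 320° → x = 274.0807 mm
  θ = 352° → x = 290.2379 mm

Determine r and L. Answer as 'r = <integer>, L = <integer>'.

constraint per measurement: (x − r cos θ)² + (r sin θ − e)² = L²
subtracting the θ₁ and θ₂ equations cancels the r² and L² terms:
r = (x₁² − x₂²) / (2[(x₁cos θ₁ + e sin θ₁) − (x₂cos θ₂ + e sin θ₂)]) = 53.0000 → r = 53
L² = (x₁ − r cos θ₁)² + (r sin θ₁ − e)² = 57121.0099 → L = 239.0000 → L = 239
check at θ₃=352°: x = 290.2379 (printed 290.2379) ✓

r = 53, L = 239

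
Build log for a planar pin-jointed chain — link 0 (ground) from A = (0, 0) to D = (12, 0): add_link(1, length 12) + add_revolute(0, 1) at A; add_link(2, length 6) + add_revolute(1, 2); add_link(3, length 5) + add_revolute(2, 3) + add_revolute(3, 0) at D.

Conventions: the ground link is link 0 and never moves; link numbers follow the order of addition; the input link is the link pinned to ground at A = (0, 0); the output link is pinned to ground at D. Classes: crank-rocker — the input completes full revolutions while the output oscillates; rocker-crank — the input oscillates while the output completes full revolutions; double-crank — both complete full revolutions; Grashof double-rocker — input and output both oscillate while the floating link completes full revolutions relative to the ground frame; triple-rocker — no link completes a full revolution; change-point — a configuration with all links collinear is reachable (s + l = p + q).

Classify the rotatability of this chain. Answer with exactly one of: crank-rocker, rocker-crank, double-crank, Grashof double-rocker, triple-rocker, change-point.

lengths: ground=12, input=12, coupler=6, output=5
sorted: s=5 (shortest), l=12 (longest), p+q=18
s + l = 17 vs p + q = 18
s + l < p + q (Grashof) with shortest = output link → rocker-crank

rocker-crank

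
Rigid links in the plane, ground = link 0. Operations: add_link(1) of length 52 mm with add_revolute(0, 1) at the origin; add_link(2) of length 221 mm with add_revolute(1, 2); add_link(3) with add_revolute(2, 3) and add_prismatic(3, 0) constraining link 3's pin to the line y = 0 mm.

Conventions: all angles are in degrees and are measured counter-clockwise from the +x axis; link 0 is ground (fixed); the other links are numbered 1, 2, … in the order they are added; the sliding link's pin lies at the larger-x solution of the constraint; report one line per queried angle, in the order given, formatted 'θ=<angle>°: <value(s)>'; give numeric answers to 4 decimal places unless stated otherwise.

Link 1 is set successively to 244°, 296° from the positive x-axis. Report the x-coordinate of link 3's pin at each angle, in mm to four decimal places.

geometry: r = 52 mm, L = 221 mm, e = 0 mm
θ=244°: crank pin P = (r cos θ, r sin θ) = (-22.795300, -46.737290)
θ=244°: h = r sin θ − e = -46.737290 − 0 = -46.737290
θ=244°: x = r cos θ + √(L² − h²) = -22.795300 + 216.001448 = 193.206149
θ=296°: crank pin P = (r cos θ, r sin θ) = (22.795300, -46.737290)
θ=296°: h = r sin θ − e = -46.737290 − 0 = -46.737290
θ=296°: x = r cos θ + √(L² − h²) = 22.795300 + 216.001448 = 238.796748

θ=244°: 193.2061
θ=296°: 238.7967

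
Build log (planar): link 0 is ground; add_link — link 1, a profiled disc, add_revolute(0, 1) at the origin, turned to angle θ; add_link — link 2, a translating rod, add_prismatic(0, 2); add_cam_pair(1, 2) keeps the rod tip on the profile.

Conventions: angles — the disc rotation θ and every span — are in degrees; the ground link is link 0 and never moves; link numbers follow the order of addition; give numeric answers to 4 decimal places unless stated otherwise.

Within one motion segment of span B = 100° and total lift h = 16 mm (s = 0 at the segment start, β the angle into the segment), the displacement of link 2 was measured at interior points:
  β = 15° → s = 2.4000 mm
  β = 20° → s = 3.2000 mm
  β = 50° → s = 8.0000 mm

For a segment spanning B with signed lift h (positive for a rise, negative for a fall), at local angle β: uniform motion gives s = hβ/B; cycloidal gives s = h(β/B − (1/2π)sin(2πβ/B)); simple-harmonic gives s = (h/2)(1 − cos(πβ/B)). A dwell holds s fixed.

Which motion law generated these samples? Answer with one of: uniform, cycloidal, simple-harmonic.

candidates at β/B = r: uniform s = h·r (linear in β); cycloidal s = h·(r − sin(2πr)/(2π)); simple-harmonic s = (h/2)(1 − cos(πr))
β=15°: printed 2.4000 | uniform 2.4000, cycloidal 0.3399, simple-harmonic 0.8719
β=20°: printed 3.2000 | uniform 3.2000, cycloidal 0.7782, simple-harmonic 1.5279
β=50°: printed 8.0000 | uniform 8.0000, cycloidal 8.0000, simple-harmonic 8.0000
only one law matches every sample → uniform

uniform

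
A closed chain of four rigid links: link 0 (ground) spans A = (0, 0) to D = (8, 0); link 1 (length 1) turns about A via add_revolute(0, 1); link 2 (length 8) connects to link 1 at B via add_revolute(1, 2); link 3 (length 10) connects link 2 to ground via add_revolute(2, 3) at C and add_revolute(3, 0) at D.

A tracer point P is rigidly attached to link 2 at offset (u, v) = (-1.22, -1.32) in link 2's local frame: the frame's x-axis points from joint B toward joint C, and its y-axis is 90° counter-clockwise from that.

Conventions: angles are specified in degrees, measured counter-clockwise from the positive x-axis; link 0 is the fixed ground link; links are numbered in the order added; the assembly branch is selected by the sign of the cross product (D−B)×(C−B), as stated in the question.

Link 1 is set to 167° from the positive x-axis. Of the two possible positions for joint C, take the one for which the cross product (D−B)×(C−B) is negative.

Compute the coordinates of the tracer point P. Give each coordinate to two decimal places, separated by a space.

A=(0,0), D=(8.00,0)
B = A + 1.00·(cos167°, sin167°) = (-0.9744, 0.2250)
|BD| = 8.9772
circle(B,8.00) ∩ circle(D,10.00): a=2.4835, h=7.6047
  candidates: C₊=(1.6989,7.7651) cross=68.269; C₋=(1.3178,-7.4396) cross=-68.269
  branch - wants cross < 0 → take C=(1.3178,-7.4396) (cross=-68.269)
ex = (C−B)/|BC| = (0.2865,-0.9581); ey = (0.9581,0.2865)
P = B + -1.22·ex + -1.32·ey = (-2.5886,1.0156)

-2.59 1.02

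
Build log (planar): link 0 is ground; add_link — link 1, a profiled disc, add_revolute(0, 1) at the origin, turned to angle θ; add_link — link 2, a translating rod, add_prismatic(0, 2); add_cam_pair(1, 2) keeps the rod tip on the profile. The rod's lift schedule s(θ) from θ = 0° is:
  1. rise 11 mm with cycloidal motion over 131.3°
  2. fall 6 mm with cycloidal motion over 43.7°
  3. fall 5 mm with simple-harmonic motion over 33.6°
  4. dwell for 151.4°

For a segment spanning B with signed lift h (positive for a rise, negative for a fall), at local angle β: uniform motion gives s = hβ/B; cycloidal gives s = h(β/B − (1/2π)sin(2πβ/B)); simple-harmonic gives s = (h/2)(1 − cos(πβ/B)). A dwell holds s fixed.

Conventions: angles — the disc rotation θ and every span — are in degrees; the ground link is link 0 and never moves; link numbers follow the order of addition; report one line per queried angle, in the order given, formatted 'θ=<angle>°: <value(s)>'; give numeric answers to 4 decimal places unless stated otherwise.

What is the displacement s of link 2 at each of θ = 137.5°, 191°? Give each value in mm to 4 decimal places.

seg 1 [0°–131.3°] cycloidal, h=11: full span → s += 11 → s = 11.0000
seg 2 [131.3°–175°] cycloidal, h=-6: θ=137.5° here. β=6.2, B=43.7. -6·(0.1419 − sin(2π·0.1419)/(2π)) = -0.1083 → s = 10.8917
seg 2 [131.3°–175°] cycloidal, h=-6: full span → s += -6 → s = 5.0000
seg 3 [175°–208.6°] simple-harmonic, h=-5: θ=191° here. β=16, B=33.6. -5/2·(1 − cos(π·0.4762)) = -2.3132 → s = 2.6868

θ=137.5°: 10.8917
θ=191°: 2.6868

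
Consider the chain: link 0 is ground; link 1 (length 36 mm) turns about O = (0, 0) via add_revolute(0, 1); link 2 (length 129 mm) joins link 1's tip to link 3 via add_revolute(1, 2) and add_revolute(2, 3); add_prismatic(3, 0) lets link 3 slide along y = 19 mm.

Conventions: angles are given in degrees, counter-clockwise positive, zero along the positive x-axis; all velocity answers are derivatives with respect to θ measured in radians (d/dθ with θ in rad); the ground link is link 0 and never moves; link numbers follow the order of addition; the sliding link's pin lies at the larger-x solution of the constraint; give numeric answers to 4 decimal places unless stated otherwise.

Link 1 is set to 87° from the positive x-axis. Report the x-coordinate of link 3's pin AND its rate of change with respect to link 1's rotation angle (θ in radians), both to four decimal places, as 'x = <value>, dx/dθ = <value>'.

geometry: r = 36 mm, L = 129 mm, e = 19 mm
crank pin P = (r cos θ, r sin θ) = (1.884094, 35.950663)
h = r sin θ − e = 35.950663 − 19 = 16.950663
x = r cos θ + √(L² − h²) = 1.884094 + 127.881488 = 129.765583
dx/dθ = −r sin θ − h·r cos θ/√(L² − h²) (θ in radians; h = 16.950663) = -36.200400

x = 129.7656, dx/dθ = -36.2004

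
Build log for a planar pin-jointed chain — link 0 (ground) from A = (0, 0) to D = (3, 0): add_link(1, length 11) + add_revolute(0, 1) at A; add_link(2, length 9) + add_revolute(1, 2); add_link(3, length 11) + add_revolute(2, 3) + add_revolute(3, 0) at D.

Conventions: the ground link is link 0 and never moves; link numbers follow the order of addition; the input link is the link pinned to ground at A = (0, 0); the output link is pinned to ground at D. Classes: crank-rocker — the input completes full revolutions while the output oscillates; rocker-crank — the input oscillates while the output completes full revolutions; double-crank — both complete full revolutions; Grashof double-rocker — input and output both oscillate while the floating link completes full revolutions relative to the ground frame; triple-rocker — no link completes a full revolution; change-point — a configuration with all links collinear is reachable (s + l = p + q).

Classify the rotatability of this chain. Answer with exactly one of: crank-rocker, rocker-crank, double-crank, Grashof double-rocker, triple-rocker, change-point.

lengths: ground=3, input=11, coupler=9, output=11
sorted: s=3 (shortest), l=11 (longest), p+q=20
s + l = 14 vs p + q = 20
s + l < p + q (Grashof) with shortest = ground link → double-crank

double-crank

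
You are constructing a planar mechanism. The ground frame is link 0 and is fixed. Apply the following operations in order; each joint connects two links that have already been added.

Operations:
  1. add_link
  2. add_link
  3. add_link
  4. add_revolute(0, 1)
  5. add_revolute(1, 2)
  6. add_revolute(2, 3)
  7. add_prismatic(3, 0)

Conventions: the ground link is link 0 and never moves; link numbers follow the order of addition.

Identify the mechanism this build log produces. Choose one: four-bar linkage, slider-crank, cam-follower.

links: 4 (incl. ground); joints: 3 revolute, 1 prismatic, 0 higher (cam) pair, forming one closed loop
4 links, 3 revolutes + 1 prismatic in one loop → slider-crank

slider-crank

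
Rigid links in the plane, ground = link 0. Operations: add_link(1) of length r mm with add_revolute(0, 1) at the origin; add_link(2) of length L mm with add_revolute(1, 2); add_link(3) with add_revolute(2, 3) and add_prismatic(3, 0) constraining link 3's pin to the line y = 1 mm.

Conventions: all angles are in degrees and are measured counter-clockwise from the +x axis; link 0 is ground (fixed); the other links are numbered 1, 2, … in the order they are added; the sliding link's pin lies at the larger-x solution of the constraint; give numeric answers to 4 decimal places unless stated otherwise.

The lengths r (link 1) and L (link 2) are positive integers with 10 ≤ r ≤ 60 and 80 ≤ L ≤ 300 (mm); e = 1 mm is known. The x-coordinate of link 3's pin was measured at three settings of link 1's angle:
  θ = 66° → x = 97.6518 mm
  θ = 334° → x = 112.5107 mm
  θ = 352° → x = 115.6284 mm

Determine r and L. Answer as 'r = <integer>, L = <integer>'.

constraint per measurement: (x − r cos θ)² + (r sin θ − e)² = L²
subtracting the θ₁ and θ₂ equations cancels the r² and L² terms:
r = (x₁² − x₂²) / (2[(x₁cos θ₁ + e sin θ₁) − (x₂cos θ₂ + e sin θ₂)]) = 26.0000 → r = 26
L² = (x₁ − r cos θ₁)² + (r sin θ₁ − e)² = 8100.0043 → L = 90.0000 → L = 90
check at θ₃=352°: x = 115.6284 (printed 115.6284) ✓

r = 26, L = 90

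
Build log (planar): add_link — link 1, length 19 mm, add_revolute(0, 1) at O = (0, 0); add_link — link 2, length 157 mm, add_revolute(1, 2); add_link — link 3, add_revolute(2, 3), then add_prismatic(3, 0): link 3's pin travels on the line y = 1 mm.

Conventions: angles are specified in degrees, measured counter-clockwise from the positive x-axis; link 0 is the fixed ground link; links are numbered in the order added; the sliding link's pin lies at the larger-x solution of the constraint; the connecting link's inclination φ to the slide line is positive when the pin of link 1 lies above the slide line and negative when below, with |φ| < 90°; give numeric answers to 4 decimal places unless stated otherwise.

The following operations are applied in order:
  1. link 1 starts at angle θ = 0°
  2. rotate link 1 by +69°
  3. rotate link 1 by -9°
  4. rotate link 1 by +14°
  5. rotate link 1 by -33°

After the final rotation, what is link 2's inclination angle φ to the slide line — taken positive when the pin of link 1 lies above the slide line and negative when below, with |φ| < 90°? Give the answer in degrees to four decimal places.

geometry: r = 19 mm, L = 157 mm, e = 1 mm; θ starts at 0°
rotate link 1 by +69°: θ ← 0° +69° = 69°
rotate link 1 by -9°: θ ← 69° -9° = 60°
rotate link 1 by +14°: θ ← 60° +14° = 74°
rotate link 1 by -33°: θ ← 74° -33° = 41°
h = r sin θ − e = 12.465122 − 1 = 11.465122
sin φ = h / L = 11.465122 / 157 = 0.07302625
φ = arcsin(0.07302625) = 4.187824°

4.1878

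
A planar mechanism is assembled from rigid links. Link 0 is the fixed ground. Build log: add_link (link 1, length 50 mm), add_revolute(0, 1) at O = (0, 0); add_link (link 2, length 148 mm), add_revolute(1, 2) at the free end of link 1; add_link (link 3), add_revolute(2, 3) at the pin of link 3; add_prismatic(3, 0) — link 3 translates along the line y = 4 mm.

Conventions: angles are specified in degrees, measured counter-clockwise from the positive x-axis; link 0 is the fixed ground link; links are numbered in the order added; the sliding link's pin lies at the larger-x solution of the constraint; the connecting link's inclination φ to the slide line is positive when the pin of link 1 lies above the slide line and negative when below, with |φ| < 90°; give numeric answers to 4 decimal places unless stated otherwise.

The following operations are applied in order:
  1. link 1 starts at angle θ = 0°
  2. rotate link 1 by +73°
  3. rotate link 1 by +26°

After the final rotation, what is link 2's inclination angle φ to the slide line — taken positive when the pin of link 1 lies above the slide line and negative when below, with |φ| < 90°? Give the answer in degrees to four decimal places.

geometry: r = 50 mm, L = 148 mm, e = 4 mm; θ starts at 0°
rotate link 1 by +73°: θ ← 0° +73° = 73°
rotate link 1 by +26°: θ ← 73° +26° = 99°
h = r sin θ − e = 49.384417 − 4 = 45.384417
sin φ = h / L = 45.384417 / 148 = 0.30665147
φ = arcsin(0.30665147) = 17.857548°

17.8575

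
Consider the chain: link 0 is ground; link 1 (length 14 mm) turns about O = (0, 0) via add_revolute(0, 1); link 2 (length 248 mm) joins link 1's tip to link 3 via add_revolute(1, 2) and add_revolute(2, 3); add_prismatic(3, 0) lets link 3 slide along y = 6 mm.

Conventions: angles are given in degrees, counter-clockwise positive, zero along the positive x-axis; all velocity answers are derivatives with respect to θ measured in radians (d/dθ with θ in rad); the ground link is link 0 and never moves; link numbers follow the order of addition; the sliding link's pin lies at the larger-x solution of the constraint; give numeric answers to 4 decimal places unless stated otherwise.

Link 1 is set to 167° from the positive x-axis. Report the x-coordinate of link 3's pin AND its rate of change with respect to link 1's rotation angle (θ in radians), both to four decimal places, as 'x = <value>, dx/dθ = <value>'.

geometry: r = 14 mm, L = 248 mm, e = 6 mm
crank pin P = (r cos θ, r sin θ) = (-13.641181, 3.149315)
h = r sin θ − e = 3.149315 − 6 = -2.850685
x = r cos θ + √(L² − h²) = -13.641181 + 247.983616 = 234.342435
dx/dθ = −r sin θ − h·r cos θ/√(L² − h²) (θ in radians; h = -2.850685) = -3.306126

x = 234.3424, dx/dθ = -3.3061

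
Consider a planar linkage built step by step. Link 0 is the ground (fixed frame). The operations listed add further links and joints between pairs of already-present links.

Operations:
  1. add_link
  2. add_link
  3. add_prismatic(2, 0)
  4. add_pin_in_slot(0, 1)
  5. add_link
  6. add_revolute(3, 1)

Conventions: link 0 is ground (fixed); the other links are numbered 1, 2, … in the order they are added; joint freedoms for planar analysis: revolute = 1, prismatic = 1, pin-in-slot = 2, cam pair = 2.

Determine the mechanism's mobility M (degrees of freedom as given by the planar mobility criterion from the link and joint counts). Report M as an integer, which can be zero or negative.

link 0 = ground. State L|J1|J2 = 1|0|0
+link1  2|0|0
+link2  3|0|0
P(2,0) f=1→J1  3|1|0
PS(0,1) f=2→J2  3|1|1
+link3  4|1|1
R(3,1) f=1→J1  4|2|1
M = 3(4−1)−2·2−1 = 9−4−1 = 4

M = 4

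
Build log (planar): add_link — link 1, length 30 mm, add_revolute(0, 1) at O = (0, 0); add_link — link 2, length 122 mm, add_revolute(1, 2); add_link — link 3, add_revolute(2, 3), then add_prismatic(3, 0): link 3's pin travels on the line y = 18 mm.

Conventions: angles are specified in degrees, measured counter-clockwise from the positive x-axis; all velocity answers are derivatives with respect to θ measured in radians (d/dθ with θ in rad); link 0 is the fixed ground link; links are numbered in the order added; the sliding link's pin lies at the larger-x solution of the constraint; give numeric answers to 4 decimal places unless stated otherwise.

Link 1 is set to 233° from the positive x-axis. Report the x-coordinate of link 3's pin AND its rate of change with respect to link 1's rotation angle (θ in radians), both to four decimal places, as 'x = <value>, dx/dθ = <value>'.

geometry: r = 30 mm, L = 122 mm, e = 18 mm
crank pin P = (r cos θ, r sin θ) = (-18.054451, -23.959065)
h = r sin θ − e = -23.959065 − 18 = -41.959065
x = r cos θ + √(L² − h²) = -18.054451 + 114.557570 = 96.503119
dx/dθ = −r sin θ − h·r cos θ/√(L² − h²) (θ in radians; h = -41.959065) = 17.346252

x = 96.5031, dx/dθ = 17.3463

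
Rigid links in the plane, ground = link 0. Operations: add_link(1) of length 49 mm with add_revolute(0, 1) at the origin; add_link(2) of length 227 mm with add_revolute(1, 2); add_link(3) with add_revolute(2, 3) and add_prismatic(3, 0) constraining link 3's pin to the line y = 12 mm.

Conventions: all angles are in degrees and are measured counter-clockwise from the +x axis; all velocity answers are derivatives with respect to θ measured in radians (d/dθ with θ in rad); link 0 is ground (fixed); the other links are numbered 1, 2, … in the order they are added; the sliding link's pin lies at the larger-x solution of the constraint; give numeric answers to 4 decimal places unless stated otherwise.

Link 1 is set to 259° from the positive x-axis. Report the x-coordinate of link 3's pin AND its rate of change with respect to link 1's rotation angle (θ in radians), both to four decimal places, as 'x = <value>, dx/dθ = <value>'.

geometry: r = 49 mm, L = 227 mm, e = 12 mm
crank pin P = (r cos θ, r sin θ) = (-9.349641, -48.099732)
h = r sin θ − e = -48.099732 − 12 = -60.099732
x = r cos θ + √(L² − h²) = -9.349641 + 218.899571 = 209.549930
dx/dθ = −r sin θ − h·r cos θ/√(L² − h²) (θ in radians; h = -60.099732) = 45.532752

x = 209.5499, dx/dθ = 45.5328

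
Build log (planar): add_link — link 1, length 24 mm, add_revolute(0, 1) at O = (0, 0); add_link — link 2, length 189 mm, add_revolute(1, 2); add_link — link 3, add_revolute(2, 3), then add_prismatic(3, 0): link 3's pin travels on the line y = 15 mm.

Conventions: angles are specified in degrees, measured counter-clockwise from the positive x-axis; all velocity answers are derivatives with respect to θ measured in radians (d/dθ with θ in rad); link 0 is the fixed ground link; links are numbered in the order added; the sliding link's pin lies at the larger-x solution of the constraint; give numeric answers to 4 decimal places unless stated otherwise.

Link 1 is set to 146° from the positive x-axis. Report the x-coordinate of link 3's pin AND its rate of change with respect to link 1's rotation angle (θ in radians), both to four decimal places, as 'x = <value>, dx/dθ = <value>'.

geometry: r = 24 mm, L = 189 mm, e = 15 mm
crank pin P = (r cos θ, r sin θ) = (-19.896902, 13.420630)
h = r sin θ − e = 13.420630 − 15 = -1.579370
x = r cos θ + √(L² − h²) = -19.896902 + 188.993401 = 169.096499
dx/dθ = −r sin θ − h·r cos θ/√(L² − h²) (θ in radians; h = -1.579370) = -13.586903

x = 169.0965, dx/dθ = -13.5869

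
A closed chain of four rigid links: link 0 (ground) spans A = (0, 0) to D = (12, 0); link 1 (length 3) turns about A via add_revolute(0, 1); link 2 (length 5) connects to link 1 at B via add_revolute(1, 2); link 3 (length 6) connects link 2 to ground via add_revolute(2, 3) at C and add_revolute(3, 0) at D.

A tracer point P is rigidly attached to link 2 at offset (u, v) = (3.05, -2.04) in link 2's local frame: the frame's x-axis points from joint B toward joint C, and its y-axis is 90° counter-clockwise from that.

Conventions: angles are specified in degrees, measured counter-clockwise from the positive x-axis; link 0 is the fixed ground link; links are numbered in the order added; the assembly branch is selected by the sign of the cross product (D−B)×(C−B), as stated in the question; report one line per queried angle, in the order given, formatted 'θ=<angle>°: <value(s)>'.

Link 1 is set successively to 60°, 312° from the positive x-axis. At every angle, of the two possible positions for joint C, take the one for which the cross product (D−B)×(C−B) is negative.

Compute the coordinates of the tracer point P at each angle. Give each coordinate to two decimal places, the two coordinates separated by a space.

A=(0,0), D=(12.00,0)
θ=60°: B = A + 3.00·(cos60°, sin60°) = (1.5000, 2.5981)
θ=60°: |BD| = 10.8167
θ=60°: circle(B,5.00) ∩ circle(D,6.00): a=4.8999, h=0.9957
θ=60°:   candidates: C₊=(6.4956,2.3877) cross=10.770; C₋=(6.0172,0.4546) cross=-10.770
θ=60°:   branch - wants cross < 0 → take C=(6.0172,0.4546) (cross=-10.770)
θ=60°: ex = (C−B)/|BC| = (0.9034,-0.4287); ey = (0.4287,0.9034)
θ=60°: P = B + 3.05·ex + -2.04·ey = (3.3810,-0.5525)
θ=312°: B = A + 3.00·(cos312°, sin312°) = (2.0074, -2.2294)
θ=312°: |BD| = 10.2383
θ=312°: circle(B,5.00) ∩ circle(D,6.00): a=4.5819, h=2.0014
θ=312°:   candidates: C₊=(6.0436,0.7217) cross=20.491; C₋=(6.9152,-3.1851) cross=-20.491
θ=312°:   branch - wants cross < 0 → take C=(6.9152,-3.1851) (cross=-20.491)
θ=312°: ex = (C−B)/|BC| = (0.9816,-0.1911); ey = (0.1911,0.9816)
θ=312°: P = B + 3.05·ex + -2.04·ey = (4.6112,-4.8148)

θ=60°: 3.38 -0.55
θ=312°: 4.61 -4.81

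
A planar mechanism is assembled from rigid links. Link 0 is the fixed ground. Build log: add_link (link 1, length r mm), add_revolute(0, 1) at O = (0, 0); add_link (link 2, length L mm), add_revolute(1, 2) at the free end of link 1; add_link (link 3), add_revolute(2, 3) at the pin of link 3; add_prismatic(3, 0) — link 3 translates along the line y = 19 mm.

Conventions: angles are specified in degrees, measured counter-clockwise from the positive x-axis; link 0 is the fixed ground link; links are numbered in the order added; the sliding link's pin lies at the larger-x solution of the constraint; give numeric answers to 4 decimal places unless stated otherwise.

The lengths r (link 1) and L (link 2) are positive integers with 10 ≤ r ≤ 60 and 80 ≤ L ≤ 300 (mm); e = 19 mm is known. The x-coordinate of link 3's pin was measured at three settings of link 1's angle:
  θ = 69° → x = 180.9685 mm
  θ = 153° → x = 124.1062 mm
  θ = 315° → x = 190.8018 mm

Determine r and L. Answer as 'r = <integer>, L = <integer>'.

constraint per measurement: (x − r cos θ)² + (r sin θ − e)² = L²
subtracting the θ₁ and θ₂ equations cancels the r² and L² terms:
r = (x₁² − x₂²) / (2[(x₁cos θ₁ + e sin θ₁) − (x₂cos θ₂ + e sin θ₂)]) = 47.0001 → r = 47
L² = (x₁ − r cos θ₁)² + (r sin θ₁ − e)² = 27556.0122 → L = 166.0000 → L = 166
check at θ₃=315°: x = 190.8018 (printed 190.8018) ✓

r = 47, L = 166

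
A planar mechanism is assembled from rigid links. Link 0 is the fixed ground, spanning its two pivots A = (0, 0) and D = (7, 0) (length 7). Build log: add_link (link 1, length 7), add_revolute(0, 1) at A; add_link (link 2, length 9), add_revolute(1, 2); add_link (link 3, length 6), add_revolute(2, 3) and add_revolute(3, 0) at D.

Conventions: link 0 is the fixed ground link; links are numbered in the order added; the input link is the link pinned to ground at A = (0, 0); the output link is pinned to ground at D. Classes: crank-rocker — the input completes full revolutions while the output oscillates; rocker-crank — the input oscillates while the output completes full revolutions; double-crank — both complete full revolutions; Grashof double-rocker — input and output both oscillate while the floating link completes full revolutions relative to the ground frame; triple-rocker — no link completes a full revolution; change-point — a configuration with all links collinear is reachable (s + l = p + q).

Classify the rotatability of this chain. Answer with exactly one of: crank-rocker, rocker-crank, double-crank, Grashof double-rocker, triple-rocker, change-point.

lengths: ground=7, input=7, coupler=9, output=6
sorted: s=6 (shortest), l=9 (longest), p+q=14
s + l = 15 vs p + q = 14
s + l > p + q → non-Grashof → no link fully rotates → triple-rocker

triple-rocker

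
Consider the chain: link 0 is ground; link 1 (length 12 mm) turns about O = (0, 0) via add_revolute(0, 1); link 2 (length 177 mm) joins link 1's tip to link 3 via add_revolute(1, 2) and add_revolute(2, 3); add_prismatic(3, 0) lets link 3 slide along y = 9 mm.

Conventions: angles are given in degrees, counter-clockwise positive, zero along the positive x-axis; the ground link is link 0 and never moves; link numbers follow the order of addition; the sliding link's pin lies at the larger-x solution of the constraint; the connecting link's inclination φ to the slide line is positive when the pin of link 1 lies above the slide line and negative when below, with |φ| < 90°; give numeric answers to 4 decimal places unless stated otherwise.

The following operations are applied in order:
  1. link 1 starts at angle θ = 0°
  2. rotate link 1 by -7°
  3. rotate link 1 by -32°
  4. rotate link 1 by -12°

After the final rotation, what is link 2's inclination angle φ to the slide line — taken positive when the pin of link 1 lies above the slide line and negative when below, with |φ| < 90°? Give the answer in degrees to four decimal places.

geometry: r = 12 mm, L = 177 mm, e = 9 mm; θ starts at 0°
rotate link 1 by -7°: θ ← 0° -7° = -7°
rotate link 1 by -32°: θ ← -7° -32° = -39°
rotate link 1 by -12°: θ ← -39° -12° = -51°
h = r sin θ − e = -9.325752 − 9 = -18.325752
sin φ = h / L = -18.325752 / 177 = -0.10353532
φ = arcsin(-0.10353532) = -5.942787°

-5.9428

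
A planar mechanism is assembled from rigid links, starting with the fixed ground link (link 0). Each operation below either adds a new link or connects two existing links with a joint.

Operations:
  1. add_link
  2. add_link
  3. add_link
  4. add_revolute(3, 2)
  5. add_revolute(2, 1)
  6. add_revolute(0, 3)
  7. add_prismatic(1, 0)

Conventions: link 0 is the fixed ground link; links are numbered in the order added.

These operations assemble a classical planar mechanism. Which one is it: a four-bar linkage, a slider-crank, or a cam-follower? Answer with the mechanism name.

links: 4 (incl. ground); joints: 3 revolute, 1 prismatic, 0 higher (cam) pair, forming one closed loop
4 links, 3 revolutes + 1 prismatic in one loop → slider-crank

slider-crank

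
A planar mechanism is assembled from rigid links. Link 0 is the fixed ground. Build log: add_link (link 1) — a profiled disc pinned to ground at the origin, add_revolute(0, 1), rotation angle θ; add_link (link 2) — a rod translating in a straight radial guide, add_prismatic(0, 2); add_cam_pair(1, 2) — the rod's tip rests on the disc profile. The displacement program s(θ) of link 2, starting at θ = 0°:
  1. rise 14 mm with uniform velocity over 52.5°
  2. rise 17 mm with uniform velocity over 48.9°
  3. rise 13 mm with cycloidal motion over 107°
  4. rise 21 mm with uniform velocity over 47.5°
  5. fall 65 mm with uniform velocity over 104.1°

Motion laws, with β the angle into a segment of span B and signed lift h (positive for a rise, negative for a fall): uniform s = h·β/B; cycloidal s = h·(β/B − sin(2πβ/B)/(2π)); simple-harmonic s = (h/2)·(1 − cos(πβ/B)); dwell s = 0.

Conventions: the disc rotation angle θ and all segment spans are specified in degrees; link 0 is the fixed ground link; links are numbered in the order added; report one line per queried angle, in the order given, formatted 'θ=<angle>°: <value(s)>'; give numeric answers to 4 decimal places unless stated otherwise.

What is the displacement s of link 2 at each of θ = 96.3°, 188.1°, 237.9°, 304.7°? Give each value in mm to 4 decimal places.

seg 1 [0°–52.5°] uniform, h=14: full span → s += 14 → s = 14.0000
seg 2 [52.5°–101.4°] uniform, h=17: θ=96.3° here. β=43.8, B=48.9. 17·43.8/48.9 = 15.2270 → s = 29.2270
seg 2 [52.5°–101.4°] uniform, h=17: full span → s += 17 → s = 31.0000
seg 3 [101.4°–208.4°] cycloidal, h=13: θ=188.1° here. β=86.7, B=107. 13·(0.8103 − sin(2π·0.8103)/(2π)) = 12.4560 → s = 43.4560
seg 3 [101.4°–208.4°] cycloidal, h=13: full span → s += 13 → s = 44.0000
seg 4 [208.4°–255.9°] uniform, h=21: θ=237.9° here. β=29.5, B=47.5. 21·29.5/47.5 = 13.0421 → s = 57.0421
seg 4 [208.4°–255.9°] uniform, h=21: full span → s += 21 → s = 65.0000
seg 5 [255.9°–360°] uniform, h=-65: θ=304.7° here. β=48.8, B=104.1. -65·48.8/104.1 = -30.4707 → s = 34.5293

θ=96.3°: 29.2270
θ=188.1°: 43.4560
θ=237.9°: 57.0421
θ=304.7°: 34.5293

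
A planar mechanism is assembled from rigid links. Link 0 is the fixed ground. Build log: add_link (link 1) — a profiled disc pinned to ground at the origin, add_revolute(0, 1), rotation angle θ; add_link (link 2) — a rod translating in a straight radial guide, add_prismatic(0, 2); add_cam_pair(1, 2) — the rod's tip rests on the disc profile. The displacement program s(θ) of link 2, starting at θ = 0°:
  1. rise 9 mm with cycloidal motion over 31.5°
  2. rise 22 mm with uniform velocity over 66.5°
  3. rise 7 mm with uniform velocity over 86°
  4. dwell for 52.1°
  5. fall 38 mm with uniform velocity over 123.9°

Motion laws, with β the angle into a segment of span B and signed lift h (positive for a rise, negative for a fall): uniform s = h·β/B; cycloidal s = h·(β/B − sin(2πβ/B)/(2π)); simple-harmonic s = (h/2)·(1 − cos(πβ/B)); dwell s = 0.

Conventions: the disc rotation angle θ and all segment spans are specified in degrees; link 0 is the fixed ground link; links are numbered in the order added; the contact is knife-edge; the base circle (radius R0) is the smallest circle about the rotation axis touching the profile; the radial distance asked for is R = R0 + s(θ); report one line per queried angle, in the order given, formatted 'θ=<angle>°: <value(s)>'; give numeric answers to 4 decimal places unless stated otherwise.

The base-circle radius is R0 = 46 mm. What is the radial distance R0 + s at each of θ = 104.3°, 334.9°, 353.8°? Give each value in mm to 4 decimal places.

seg 1 [0°–31.5°] cycloidal, h=9: full span → s += 9 → s = 9.0000
seg 2 [31.5°–98°] uniform, h=22: full span → s += 22 → s = 31.0000
seg 3 [98°–184°] uniform, h=7: θ=104.3° here. β=6.3, B=86. 7·6.3/86 = 0.5128 → s = 31.5128
seg 3 [98°–184°] uniform, h=7: full span → s += 7 → s = 38.0000
seg 4 [184°–236.1°] dwell: s stays 38.0000
seg 5 [236.1°–360°] uniform, h=-38: θ=334.9° here. β=98.8, B=123.9. -38·98.8/123.9 = -30.3019 → s = 7.6981
seg 5 [236.1°–360°] uniform, h=-38: θ=353.8° here. β=117.7, B=123.9. -38·117.7/123.9 = -36.0985 → s = 1.9015
θ=104.3°: R = R0 + s = 46 + 31.5128 = 77.5128
θ=334.9°: R = R0 + s = 46 + 7.6981 = 53.6981
θ=353.8°: R = R0 + s = 46 + 1.9015 = 47.9015

θ=104.3°: 77.5128
θ=334.9°: 53.6981
θ=353.8°: 47.9015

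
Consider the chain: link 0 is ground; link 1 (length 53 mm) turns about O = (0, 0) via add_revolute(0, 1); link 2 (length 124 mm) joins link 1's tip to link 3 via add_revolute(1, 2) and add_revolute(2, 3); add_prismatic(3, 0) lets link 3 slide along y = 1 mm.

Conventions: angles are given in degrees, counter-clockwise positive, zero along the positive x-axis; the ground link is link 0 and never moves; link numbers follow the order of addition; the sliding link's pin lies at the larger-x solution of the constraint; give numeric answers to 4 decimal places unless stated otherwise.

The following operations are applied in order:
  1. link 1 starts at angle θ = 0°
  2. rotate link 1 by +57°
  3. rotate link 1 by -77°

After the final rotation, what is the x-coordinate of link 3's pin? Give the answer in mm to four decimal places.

geometry: r = 53 mm, L = 124 mm, e = 1 mm; θ starts at 0°
rotate link 1 by +57°: θ ← 0° +57° = 57°
rotate link 1 by -77°: θ ← 57° -77° = -20°
crank pin P = (r cos θ, r sin θ) = (49.803709, -18.127068)
h = r sin θ − e = -18.127068 − 1 = -19.127068
x = r cos θ + √(L² − h²) = 49.803709 + 122.515939 = 172.319648

172.3196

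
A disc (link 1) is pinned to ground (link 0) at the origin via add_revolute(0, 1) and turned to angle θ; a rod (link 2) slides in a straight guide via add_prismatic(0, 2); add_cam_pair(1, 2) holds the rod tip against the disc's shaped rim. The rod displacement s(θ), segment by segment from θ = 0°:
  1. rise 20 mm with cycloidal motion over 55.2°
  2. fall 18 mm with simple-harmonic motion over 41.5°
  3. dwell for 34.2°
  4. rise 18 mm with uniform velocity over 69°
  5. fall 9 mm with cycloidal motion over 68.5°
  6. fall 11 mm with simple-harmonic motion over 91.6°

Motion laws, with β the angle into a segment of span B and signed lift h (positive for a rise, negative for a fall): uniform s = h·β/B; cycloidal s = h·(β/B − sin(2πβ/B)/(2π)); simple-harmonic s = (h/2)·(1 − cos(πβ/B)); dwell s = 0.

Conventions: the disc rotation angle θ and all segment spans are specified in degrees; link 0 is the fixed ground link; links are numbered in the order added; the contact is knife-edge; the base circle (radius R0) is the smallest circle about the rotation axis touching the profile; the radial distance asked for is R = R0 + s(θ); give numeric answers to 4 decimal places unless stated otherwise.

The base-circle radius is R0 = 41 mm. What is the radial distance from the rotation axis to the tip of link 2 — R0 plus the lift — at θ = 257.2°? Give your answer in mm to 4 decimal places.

segment 1 (0° to 55.2°, cycloidal, h = 20) is passed completely: s = 0.0000 + (20) = 20.0000
segment 2 (55.2° to 96.7°, simple-harmonic, h = -18) is passed completely: s = 20.0000 + (-18) = 2.0000
segment 3 (96.7° to 130.9°, dwell): s unchanged at 2.0000
segment 4 (130.9° to 199.9°, uniform, h = 18) is passed completely: s = 2.0000 + (18) = 20.0000
θ = 257.2° falls in segment 5 (199.9° to 268.4°, cycloidal, h = -9): β = 257.2 − 199.9 = 57.3°, B = 68.5°; Δs = -9·(0.8365 − sin(2π·0.8365)/(2π)) = -8.7545; s = 20.0000 − 8.7545 = 11.2455
R = R0 + s = 41 + 11.2455 = 52.2455

52.2455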